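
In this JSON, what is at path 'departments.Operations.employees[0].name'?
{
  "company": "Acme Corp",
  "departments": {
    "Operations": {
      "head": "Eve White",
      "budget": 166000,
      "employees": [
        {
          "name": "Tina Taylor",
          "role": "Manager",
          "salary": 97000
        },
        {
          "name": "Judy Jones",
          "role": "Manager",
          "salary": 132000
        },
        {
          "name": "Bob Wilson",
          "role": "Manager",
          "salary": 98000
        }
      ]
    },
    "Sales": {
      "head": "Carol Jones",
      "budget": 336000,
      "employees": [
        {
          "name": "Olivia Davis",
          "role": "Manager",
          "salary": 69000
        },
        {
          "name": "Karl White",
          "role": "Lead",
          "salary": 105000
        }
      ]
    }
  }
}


Path: departments.Operations.employees[0].name

Navigate:
  -> departments
  -> Operations
  -> employees[0].name = 'Tina Taylor'

Tina Taylor


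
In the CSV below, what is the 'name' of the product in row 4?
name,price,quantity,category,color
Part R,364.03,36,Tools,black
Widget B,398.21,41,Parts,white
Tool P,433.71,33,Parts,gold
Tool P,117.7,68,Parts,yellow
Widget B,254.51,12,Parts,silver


Query: Row 4 ('Tool P'), column 'name'
Value: Tool P

Tool P


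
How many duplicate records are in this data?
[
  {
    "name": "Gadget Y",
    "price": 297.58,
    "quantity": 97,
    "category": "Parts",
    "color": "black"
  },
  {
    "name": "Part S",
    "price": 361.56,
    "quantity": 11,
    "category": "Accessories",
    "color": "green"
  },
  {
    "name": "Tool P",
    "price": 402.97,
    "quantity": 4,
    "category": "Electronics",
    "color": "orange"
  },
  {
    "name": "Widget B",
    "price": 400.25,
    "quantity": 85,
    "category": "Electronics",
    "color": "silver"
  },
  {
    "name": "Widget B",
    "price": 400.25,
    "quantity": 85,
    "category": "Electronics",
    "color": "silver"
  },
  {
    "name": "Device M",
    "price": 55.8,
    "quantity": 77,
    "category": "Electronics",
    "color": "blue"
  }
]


Checking 6 records for duplicates:

  Row 1: Gadget Y ($297.58, qty 97)
  Row 2: Part S ($361.56, qty 11)
  Row 3: Tool P ($402.97, qty 4)
  Row 4: Widget B ($400.25, qty 85)
  Row 5: Widget B ($400.25, qty 85) <-- DUPLICATE
  Row 6: Device M ($55.8, qty 77)

Duplicates found: 1
Unique records: 5

1 duplicates, 5 unique


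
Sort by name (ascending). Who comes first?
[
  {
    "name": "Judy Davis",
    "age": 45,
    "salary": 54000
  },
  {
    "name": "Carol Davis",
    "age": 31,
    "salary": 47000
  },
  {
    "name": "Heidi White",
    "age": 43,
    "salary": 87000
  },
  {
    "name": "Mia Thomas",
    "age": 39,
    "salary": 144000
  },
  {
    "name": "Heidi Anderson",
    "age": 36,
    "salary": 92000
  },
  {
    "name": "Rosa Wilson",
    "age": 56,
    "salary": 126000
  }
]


Sort by: name (ascending)

Sorted order:
  1. Carol Davis (name = Carol Davis)
  2. Heidi Anderson (name = Heidi Anderson)
  3. Heidi White (name = Heidi White)
  4. Judy Davis (name = Judy Davis)
  5. Mia Thomas (name = Mia Thomas)
  6. Rosa Wilson (name = Rosa Wilson)

First: Carol Davis

Carol Davis


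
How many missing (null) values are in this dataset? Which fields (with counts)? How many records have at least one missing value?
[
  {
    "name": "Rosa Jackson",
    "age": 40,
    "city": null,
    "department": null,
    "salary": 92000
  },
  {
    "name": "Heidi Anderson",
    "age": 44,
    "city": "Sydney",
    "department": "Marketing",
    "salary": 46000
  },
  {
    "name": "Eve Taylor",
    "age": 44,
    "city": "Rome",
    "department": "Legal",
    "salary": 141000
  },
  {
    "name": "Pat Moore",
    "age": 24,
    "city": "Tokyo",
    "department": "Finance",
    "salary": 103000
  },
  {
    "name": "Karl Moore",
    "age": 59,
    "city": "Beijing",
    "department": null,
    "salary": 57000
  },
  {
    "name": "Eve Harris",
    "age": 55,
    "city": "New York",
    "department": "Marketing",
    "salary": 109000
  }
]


Checking for missing (null) values in 6 records:

  Rosa Jackson: city, department
  Heidi Anderson: complete
  Eve Taylor: complete
  Pat Moore: complete
  Karl Moore: department
  Eve Harris: complete

Per field:
  name: 0 missing
  age: 0 missing
  city: 1 missing
  department: 2 missing
  salary: 0 missing

Total missing values: 3
Records with any missing: 2

3 missing values (city: 1, department: 2); 2 incomplete records


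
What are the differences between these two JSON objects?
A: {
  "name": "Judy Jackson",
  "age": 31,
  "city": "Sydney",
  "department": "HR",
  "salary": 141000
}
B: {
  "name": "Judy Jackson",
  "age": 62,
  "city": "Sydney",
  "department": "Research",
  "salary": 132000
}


Comparing each field (in key order):
  name: same
  age: DIFFERENT
  city: same
  department: DIFFERENT
  salary: DIFFERENT
Differences:
  age: 31 -> 62
  department: HR -> Research
  salary: 141000 -> 132000

3 field(s) changed

3 changes: age, department, salary


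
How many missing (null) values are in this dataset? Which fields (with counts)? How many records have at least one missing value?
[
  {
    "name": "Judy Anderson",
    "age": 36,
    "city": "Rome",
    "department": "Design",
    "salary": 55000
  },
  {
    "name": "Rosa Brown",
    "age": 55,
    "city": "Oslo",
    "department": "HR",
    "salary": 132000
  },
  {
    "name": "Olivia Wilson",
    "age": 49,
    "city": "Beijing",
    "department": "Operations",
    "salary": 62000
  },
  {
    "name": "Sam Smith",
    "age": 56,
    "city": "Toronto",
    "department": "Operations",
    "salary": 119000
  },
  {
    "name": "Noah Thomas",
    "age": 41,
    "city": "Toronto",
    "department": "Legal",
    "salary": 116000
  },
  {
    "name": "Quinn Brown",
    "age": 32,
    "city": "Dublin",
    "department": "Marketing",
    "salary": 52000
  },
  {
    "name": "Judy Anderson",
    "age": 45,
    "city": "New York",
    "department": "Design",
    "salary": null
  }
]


Checking for missing (null) values in 7 records:

  Judy Anderson: complete
  Rosa Brown: complete
  Olivia Wilson: complete
  Sam Smith: complete
  Noah Thomas: complete
  Quinn Brown: complete
  Judy Anderson: salary

Per field:
  name: 0 missing
  age: 0 missing
  city: 0 missing
  department: 0 missing
  salary: 1 missing

Total missing values: 1
Records with any missing: 1

1 missing values (salary: 1); 1 incomplete records


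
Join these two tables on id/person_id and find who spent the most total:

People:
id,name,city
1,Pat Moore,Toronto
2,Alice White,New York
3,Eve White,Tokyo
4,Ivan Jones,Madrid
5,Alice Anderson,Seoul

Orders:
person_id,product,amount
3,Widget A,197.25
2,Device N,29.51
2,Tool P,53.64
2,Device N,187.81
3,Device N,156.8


Join on: people.id = orders.person_id

Joined rows:
  Eve White (Tokyo) bought Widget A for $197.25
  Alice White (New York) bought Device N for $29.51
  Alice White (New York) bought Tool P for $53.64
  Alice White (New York) bought Device N for $187.81
  Eve White (Tokyo) bought Device N for $156.8

Total per person:
  Eve White: $354.05
  Alice White: $270.96

Top spender: Eve White ($354.05)

Eve White ($354.05)


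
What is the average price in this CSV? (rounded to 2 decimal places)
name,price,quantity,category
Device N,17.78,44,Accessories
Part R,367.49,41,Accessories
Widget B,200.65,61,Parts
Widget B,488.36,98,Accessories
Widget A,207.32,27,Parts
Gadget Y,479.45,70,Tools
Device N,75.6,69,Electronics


Computing average price:
Values: [17.78, 367.49, 200.65, 488.36, 207.32, 479.45, 75.6]
Sum = 1836.65
Count = 7
Average = 1836.65/7 ≈ 262.38 (rounded to 2 decimal places)

262.38


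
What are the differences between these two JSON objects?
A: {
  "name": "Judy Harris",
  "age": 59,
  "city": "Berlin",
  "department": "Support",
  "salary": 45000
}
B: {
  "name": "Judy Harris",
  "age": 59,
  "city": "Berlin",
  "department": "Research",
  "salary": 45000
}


Comparing each field (in key order):
  name: same
  age: same
  city: same
  department: DIFFERENT
  salary: same
Differences:
  department: Support -> Research

1 field(s) changed

1 change: department


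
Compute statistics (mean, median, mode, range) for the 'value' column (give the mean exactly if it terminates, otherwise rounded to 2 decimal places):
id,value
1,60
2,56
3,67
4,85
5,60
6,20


Data: [60, 56, 67, 85, 60, 20]
Count: 6
Sum: 348
Mean: 348/6 = 58
Sorted: [20, 56, 60, 60, 67, 85]
Median: 60.0
Mode: 60 (2 times)
Range: 85 - 20 = 65
Min: 20, Max: 85

mean=58, median=60.0, mode=60, range=65


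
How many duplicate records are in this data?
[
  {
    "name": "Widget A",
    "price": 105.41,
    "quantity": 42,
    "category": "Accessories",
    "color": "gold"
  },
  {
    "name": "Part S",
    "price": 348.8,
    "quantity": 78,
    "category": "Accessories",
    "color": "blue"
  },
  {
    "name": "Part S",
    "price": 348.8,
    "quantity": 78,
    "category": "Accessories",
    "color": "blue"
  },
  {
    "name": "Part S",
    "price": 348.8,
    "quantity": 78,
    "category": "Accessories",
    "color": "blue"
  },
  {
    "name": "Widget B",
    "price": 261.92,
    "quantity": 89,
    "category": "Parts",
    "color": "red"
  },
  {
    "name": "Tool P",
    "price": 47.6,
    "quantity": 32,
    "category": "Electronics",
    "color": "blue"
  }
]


Checking 6 records for duplicates:

  Row 1: Widget A ($105.41, qty 42)
  Row 2: Part S ($348.8, qty 78)
  Row 3: Part S ($348.8, qty 78) <-- DUPLICATE
  Row 4: Part S ($348.8, qty 78) <-- DUPLICATE
  Row 5: Widget B ($261.92, qty 89)
  Row 6: Tool P ($47.6, qty 32)

Duplicates found: 2
Unique records: 4

2 duplicates, 4 unique


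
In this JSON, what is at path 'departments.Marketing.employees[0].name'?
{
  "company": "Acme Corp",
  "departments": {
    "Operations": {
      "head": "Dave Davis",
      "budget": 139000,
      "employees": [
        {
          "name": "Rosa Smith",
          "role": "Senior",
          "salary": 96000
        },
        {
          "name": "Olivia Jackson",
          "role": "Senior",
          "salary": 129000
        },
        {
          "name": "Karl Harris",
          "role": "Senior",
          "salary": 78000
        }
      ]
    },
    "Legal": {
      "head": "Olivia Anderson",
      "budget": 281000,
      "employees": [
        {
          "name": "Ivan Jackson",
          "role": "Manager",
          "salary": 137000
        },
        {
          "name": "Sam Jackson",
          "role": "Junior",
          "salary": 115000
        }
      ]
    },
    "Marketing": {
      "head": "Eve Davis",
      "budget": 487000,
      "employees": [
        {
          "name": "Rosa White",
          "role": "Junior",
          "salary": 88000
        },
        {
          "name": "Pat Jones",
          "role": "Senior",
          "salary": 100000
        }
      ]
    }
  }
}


Path: departments.Marketing.employees[0].name

Navigate:
  -> departments
  -> Marketing
  -> employees[0].name = 'Rosa White'

Rosa White


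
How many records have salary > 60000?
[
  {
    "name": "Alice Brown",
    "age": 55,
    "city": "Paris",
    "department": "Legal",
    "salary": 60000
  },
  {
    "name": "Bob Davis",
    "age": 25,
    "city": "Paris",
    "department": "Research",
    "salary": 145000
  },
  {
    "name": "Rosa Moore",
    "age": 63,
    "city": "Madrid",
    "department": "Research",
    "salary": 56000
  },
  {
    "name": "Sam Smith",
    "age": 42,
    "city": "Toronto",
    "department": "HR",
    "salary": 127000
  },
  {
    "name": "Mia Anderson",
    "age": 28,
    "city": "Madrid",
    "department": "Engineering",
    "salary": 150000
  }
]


Data: 5 records
Condition: salary > 60000

Checking each record:
  Alice Brown: 60000
  Bob Davis: 145000 MATCH
  Rosa Moore: 56000
  Sam Smith: 127000 MATCH
  Mia Anderson: 150000 MATCH

Count: 3

3


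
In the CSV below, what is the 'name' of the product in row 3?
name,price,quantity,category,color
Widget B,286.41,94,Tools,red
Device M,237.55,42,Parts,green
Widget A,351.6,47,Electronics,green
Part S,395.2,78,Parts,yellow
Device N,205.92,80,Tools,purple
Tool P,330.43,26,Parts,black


Query: Row 3 ('Widget A'), column 'name'
Value: Widget A

Widget A


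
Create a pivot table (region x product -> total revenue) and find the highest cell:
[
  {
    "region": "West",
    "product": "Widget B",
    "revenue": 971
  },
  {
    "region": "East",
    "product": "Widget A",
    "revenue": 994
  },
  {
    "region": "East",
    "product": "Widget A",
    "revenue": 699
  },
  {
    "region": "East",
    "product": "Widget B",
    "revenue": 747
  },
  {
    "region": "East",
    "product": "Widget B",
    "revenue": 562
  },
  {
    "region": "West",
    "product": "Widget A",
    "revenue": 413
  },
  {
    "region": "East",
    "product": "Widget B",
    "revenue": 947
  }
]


Pivot: region (rows) x product (columns) -> total revenue

     Widget A      Widget B    
East          1693          2256  
West           413           971  

Highest: East / Widget B = $2256

East / Widget B = $2256


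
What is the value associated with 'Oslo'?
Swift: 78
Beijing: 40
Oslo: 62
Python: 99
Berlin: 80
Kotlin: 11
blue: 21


Looking up key 'Oslo'
Value: 62

62


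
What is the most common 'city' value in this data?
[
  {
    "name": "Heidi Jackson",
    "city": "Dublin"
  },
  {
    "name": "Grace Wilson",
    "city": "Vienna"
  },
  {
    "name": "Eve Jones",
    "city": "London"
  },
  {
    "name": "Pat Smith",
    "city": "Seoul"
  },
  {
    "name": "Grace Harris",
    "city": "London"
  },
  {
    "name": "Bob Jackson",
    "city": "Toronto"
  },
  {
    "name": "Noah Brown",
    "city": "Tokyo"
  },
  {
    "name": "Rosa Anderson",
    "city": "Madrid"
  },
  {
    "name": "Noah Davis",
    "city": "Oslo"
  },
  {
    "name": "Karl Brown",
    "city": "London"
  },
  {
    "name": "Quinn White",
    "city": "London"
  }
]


Counting 'city' values across 11 records:

  London: 4 ####
  Dublin: 1 #
  Vienna: 1 #
  Seoul: 1 #
  Toronto: 1 #
  Tokyo: 1 #
  Madrid: 1 #
  Oslo: 1 #

Most common: London (4 times)

London (4 times)


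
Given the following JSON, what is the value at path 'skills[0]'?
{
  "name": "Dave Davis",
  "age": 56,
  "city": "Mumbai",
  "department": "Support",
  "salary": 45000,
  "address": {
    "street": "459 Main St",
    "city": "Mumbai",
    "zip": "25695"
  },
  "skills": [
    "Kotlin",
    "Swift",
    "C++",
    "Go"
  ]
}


Query: skills[0]
Path: skills -> first element
Value: Kotlin

Kotlin


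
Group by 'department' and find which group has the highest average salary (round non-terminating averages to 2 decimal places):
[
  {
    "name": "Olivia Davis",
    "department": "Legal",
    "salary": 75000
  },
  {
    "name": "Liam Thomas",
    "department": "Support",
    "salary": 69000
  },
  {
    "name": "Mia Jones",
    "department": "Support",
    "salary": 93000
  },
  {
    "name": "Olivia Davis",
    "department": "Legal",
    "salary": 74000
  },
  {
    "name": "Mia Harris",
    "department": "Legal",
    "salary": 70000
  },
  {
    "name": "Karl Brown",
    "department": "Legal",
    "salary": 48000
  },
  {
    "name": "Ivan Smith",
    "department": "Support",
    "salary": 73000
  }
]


Group by: department

Groups:
  Legal: 4 people, avg salary = 267000/4 = $66750
  Support: 3 people, avg salary = 235000/3 ≈ $78333.33

Highest average salary: Support (≈$78333.33)

Support (≈$78333.33)


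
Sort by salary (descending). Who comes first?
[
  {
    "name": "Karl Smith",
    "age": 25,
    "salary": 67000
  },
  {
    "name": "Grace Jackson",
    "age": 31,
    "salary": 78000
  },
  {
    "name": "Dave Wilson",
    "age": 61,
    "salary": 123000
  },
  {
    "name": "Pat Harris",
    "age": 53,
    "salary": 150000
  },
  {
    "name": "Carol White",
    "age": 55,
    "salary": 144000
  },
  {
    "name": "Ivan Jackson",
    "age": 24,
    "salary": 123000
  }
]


Sort by: salary (descending)

Sorted order:
  1. Pat Harris (salary = 150000)
  2. Carol White (salary = 144000)
  3. Dave Wilson (salary = 123000)
  4. Ivan Jackson (salary = 123000)
  5. Grace Jackson (salary = 78000)
  6. Karl Smith (salary = 67000)

First: Pat Harris

Pat Harris


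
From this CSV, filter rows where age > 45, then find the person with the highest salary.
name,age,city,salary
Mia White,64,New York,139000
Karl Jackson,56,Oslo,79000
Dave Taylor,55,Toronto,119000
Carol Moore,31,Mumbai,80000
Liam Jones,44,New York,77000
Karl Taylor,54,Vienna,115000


Filter: age > 45
Sort by: salary (descending)

Filtered records (4):
  Mia White, age 64, salary $139000
  Dave Taylor, age 55, salary $119000
  Karl Taylor, age 54, salary $115000
  Karl Jackson, age 56, salary $79000

Highest salary: Mia White ($139000)

Mia White


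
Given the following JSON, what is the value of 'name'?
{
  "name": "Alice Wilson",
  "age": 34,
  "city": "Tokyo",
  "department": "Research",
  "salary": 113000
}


Looking up field 'name'
Value: Alice Wilson

Alice Wilson


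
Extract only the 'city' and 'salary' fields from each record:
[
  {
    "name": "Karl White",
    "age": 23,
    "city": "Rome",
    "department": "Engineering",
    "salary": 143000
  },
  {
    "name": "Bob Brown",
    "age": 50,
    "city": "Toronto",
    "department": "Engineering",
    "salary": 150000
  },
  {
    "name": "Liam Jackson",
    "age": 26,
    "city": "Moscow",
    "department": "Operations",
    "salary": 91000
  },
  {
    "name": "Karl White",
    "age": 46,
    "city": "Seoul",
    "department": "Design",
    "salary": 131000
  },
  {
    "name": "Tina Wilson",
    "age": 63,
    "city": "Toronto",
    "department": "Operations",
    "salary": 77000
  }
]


Original: 5 records with fields: name, age, city, department, salary
Keep: ['city', 'salary']
Drop: ['name', 'age', 'department']
Result: 5 records, 2 fields each

[
  {
    "city": "Rome",
    "salary": 143000
  },
  {
    "city": "Toronto",
    "salary": 150000
  },
  {
    "city": "Moscow",
    "salary": 91000
  },
  {
    "city": "Seoul",
    "salary": 131000
  },
  {
    "city": "Toronto",
    "salary": 77000
  }
]


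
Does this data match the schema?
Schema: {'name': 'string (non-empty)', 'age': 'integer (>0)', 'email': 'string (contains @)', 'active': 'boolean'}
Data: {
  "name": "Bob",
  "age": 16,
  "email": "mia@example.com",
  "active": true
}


Validating each field against schema:
  name: OK (non-empty string)
  age: OK (positive integer)
  email: OK (string with @)
  active: OK (boolean)

Result: VALID

VALID


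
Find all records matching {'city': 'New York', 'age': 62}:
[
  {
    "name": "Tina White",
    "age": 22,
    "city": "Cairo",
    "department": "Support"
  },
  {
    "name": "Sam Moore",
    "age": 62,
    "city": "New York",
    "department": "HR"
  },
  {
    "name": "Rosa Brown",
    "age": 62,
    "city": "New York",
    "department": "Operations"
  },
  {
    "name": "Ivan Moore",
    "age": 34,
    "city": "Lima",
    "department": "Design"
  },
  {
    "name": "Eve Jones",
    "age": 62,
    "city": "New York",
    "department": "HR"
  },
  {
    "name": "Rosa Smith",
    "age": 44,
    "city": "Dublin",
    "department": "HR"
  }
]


Search criteria: {'city': 'New York', 'age': 62}

Checking 6 records:
  Tina White: {city: Cairo, age: 22}
  Sam Moore: {city: New York, age: 62} <-- MATCH
  Rosa Brown: {city: New York, age: 62} <-- MATCH
  Ivan Moore: {city: Lima, age: 34}
  Eve Jones: {city: New York, age: 62} <-- MATCH
  Rosa Smith: {city: Dublin, age: 44}

Matches: ["Sam Moore", "Rosa Brown", "Eve Jones"]

["Sam Moore", "Rosa Brown", "Eve Jones"]


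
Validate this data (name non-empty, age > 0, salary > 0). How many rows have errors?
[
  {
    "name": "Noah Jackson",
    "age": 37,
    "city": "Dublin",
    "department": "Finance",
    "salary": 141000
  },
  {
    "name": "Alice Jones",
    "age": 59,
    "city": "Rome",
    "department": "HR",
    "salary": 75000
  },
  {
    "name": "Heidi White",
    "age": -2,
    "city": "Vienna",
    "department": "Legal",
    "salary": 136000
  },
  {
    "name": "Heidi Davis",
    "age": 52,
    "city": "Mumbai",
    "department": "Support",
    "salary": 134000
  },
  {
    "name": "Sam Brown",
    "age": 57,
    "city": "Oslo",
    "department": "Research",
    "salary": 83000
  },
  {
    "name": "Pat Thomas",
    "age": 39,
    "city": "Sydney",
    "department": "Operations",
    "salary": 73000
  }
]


Validating 6 records:
Rules: name non-empty, age > 0, salary > 0

  Row 1 (Noah Jackson): OK
  Row 2 (Alice Jones): OK
  Row 3 (Heidi White): negative age: -2
  Row 4 (Heidi Davis): OK
  Row 5 (Sam Brown): OK
  Row 6 (Pat Thomas): OK

Total errors: 1

1 errors


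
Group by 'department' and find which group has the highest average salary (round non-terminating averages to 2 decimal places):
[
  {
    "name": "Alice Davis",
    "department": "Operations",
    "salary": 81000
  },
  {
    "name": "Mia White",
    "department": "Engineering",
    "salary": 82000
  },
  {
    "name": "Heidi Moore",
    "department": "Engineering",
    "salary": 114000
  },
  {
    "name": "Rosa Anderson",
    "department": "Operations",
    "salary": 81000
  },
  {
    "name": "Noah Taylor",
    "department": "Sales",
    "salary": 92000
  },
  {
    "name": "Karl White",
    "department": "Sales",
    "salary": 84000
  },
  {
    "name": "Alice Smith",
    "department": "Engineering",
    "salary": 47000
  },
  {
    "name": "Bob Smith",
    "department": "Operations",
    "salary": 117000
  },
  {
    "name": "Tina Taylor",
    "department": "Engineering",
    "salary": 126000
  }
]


Group by: department

Groups:
  Engineering: 4 people, avg salary = 369000/4 = $92250
  Operations: 3 people, avg salary = 279000/3 = $93000
  Sales: 2 people, avg salary = 176000/2 = $88000

Highest average salary: Operations ($93000)

Operations ($93000)


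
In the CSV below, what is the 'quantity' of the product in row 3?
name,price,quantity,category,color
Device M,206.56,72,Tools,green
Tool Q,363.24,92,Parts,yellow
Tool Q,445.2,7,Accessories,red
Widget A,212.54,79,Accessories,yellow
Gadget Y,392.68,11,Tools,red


Query: Row 3 ('Tool Q'), column 'quantity'
Value: 7

7


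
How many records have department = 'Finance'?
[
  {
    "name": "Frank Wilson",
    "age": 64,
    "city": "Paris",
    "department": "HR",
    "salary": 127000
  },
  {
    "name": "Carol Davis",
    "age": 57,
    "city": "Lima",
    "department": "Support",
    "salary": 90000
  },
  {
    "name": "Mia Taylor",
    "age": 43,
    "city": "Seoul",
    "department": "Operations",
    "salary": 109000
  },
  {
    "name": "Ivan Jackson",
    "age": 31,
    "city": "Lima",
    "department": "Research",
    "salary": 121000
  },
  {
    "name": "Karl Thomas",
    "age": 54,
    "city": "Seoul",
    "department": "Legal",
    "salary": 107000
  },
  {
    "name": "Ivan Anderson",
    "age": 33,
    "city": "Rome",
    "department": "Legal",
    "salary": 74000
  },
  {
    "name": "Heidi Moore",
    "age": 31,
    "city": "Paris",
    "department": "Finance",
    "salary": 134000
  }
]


Data: 7 records
Condition: department = 'Finance'

Checking each record:
  Frank Wilson: HR
  Carol Davis: Support
  Mia Taylor: Operations
  Ivan Jackson: Research
  Karl Thomas: Legal
  Ivan Anderson: Legal
  Heidi Moore: Finance MATCH

Count: 1

1


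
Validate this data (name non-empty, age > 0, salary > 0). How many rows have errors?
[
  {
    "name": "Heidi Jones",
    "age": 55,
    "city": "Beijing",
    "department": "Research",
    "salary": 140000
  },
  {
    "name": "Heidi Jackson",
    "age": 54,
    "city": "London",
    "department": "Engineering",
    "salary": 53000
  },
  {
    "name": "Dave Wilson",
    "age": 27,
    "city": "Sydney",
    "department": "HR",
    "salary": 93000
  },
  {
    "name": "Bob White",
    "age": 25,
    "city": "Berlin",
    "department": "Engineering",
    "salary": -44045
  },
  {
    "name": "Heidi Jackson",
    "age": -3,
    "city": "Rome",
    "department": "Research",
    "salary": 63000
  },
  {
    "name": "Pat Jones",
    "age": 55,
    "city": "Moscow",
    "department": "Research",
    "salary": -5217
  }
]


Validating 6 records:
Rules: name non-empty, age > 0, salary > 0

  Row 1 (Heidi Jones): OK
  Row 2 (Heidi Jackson): OK
  Row 3 (Dave Wilson): OK
  Row 4 (Bob White): negative salary: -44045
  Row 5 (Heidi Jackson): negative age: -3
  Row 6 (Pat Jones): negative salary: -5217

Total errors: 3

3 errors


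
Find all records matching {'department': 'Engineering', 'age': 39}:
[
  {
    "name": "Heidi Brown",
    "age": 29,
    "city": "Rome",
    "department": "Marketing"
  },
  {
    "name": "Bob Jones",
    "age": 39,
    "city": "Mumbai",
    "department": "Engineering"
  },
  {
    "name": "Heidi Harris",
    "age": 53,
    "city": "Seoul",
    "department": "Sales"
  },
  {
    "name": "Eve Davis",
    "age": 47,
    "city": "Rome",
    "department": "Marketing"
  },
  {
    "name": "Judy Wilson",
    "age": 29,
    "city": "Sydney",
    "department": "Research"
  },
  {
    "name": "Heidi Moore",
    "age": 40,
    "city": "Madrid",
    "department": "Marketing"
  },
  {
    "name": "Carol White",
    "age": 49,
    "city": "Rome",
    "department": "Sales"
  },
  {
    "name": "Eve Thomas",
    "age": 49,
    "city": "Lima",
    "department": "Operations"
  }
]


Search criteria: {'department': 'Engineering', 'age': 39}

Checking 8 records:
  Heidi Brown: {department: Marketing, age: 29}
  Bob Jones: {department: Engineering, age: 39} <-- MATCH
  Heidi Harris: {department: Sales, age: 53}
  Eve Davis: {department: Marketing, age: 47}
  Judy Wilson: {department: Research, age: 29}
  Heidi Moore: {department: Marketing, age: 40}
  Carol White: {department: Sales, age: 49}
  Eve Thomas: {department: Operations, age: 49}

Matches: ["Bob Jones"]

["Bob Jones"]


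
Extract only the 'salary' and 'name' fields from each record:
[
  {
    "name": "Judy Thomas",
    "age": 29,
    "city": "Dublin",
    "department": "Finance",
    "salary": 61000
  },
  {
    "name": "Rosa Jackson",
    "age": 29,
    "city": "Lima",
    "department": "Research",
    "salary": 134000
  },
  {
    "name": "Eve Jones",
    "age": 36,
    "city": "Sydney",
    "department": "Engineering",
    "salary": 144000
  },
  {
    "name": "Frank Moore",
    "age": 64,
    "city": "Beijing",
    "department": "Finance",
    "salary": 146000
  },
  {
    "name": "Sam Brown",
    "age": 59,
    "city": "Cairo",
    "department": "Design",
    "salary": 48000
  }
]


Original: 5 records with fields: name, age, city, department, salary
Keep: ['salary', 'name']
Drop: ['age', 'city', 'department']
Result: 5 records, 2 fields each

[
  {
    "salary": 61000,
    "name": "Judy Thomas"
  },
  {
    "salary": 134000,
    "name": "Rosa Jackson"
  },
  {
    "salary": 144000,
    "name": "Eve Jones"
  },
  {
    "salary": 146000,
    "name": "Frank Moore"
  },
  {
    "salary": 48000,
    "name": "Sam Brown"
  }
]


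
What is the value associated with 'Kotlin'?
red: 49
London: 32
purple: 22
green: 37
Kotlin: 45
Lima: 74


Looking up key 'Kotlin'
Value: 45

45


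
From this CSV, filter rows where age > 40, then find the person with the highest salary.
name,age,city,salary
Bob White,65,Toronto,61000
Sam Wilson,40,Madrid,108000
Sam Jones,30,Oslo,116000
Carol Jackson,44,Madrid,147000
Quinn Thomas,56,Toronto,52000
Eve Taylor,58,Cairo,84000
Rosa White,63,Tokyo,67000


Filter: age > 40
Sort by: salary (descending)

Filtered records (5):
  Carol Jackson, age 44, salary $147000
  Eve Taylor, age 58, salary $84000
  Rosa White, age 63, salary $67000
  Bob White, age 65, salary $61000
  Quinn Thomas, age 56, salary $52000

Highest salary: Carol Jackson ($147000)

Carol Jackson


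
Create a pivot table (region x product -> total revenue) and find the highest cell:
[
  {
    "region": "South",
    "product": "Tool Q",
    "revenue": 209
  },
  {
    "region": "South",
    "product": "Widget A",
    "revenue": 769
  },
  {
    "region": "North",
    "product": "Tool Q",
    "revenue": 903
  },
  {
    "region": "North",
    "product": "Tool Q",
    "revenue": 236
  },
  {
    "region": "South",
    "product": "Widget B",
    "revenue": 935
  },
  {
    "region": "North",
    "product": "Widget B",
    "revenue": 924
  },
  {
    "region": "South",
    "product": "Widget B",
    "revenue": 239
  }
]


Pivot: region (rows) x product (columns) -> total revenue

     Tool Q        Widget A      Widget B    
North         1139             0           924  
South          209           769          1174  

Highest: South / Widget B = $1174

South / Widget B = $1174


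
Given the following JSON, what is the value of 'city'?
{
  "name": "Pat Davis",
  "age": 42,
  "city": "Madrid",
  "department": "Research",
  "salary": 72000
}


Looking up field 'city'
Value: Madrid

Madrid


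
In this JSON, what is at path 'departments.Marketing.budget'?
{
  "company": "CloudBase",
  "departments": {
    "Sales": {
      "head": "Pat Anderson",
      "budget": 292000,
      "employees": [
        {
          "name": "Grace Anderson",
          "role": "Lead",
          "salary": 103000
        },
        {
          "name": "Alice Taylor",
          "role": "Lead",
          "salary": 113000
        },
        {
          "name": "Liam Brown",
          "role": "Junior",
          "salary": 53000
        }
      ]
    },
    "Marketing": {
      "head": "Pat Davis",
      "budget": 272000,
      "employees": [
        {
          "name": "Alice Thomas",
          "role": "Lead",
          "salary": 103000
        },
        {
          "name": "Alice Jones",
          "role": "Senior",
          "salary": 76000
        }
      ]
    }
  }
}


Path: departments.Marketing.budget

Navigate:
  -> departments
  -> Marketing
  -> budget = 272000

272000


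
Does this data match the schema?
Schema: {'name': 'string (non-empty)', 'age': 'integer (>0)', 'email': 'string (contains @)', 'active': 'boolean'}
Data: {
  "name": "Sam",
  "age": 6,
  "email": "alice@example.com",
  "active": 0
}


Validating each field against schema:
  name: OK (non-empty string)
  age: OK (positive integer)
  email: OK (string with @)
  active: FAIL (0 is not a boolean)

Result: INVALID (1 error: active)

INVALID (1 error: active)


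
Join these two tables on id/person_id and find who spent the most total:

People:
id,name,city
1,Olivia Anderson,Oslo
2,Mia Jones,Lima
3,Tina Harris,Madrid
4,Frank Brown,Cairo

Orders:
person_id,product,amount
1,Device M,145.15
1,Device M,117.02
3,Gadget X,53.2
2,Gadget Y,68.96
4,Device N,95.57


Join on: people.id = orders.person_id

Joined rows:
  Olivia Anderson (Oslo) bought Device M for $145.15
  Olivia Anderson (Oslo) bought Device M for $117.02
  Tina Harris (Madrid) bought Gadget X for $53.2
  Mia Jones (Lima) bought Gadget Y for $68.96
  Frank Brown (Cairo) bought Device N for $95.57

Total per person:
  Olivia Anderson: $262.17
  Frank Brown: $95.57
  Mia Jones: $68.96
  Tina Harris: $53.20

Top spender: Olivia Anderson ($262.17)

Olivia Anderson ($262.17)


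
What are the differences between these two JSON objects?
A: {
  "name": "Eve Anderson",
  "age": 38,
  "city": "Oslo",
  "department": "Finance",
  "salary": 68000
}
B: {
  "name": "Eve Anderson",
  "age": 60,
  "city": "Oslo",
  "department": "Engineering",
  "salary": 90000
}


Comparing each field (in key order):
  name: same
  age: DIFFERENT
  city: same
  department: DIFFERENT
  salary: DIFFERENT
Differences:
  age: 38 -> 60
  department: Finance -> Engineering
  salary: 68000 -> 90000

3 field(s) changed

3 changes: age, department, salary


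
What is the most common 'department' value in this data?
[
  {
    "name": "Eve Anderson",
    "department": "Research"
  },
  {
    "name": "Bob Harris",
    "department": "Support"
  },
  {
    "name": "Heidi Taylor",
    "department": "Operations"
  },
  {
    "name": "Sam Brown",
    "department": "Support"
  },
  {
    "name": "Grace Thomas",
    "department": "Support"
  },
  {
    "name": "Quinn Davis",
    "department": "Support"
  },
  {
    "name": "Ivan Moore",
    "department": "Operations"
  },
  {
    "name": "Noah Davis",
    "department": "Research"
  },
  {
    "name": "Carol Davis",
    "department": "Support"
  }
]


Counting 'department' values across 9 records:

  Support: 5 #####
  Research: 2 ##
  Operations: 2 ##

Most common: Support (5 times)

Support (5 times)


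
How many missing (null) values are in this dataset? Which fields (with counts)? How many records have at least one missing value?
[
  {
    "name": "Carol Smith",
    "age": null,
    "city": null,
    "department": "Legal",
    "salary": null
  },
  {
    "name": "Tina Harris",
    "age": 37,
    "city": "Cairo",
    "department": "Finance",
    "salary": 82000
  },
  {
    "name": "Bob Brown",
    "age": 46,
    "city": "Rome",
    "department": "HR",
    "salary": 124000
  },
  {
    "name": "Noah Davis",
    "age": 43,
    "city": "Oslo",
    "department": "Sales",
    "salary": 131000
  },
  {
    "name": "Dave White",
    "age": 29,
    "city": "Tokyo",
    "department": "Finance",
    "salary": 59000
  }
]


Checking for missing (null) values in 5 records:

  Carol Smith: age, city, salary
  Tina Harris: complete
  Bob Brown: complete
  Noah Davis: complete
  Dave White: complete

Per field:
  name: 0 missing
  age: 1 missing
  city: 1 missing
  department: 0 missing
  salary: 1 missing

Total missing values: 3
Records with any missing: 1

3 missing values (age: 1, city: 1, salary: 1); 1 incomplete records


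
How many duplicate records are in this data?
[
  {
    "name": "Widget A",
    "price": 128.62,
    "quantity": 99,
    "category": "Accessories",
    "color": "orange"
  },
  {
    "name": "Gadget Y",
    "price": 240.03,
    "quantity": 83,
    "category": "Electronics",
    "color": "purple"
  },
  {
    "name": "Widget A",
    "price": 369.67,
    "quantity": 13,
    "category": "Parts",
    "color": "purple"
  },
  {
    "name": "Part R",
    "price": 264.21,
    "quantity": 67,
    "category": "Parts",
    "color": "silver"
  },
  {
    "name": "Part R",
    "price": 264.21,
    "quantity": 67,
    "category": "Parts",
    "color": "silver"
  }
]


Checking 5 records for duplicates:

  Row 1: Widget A ($128.62, qty 99)
  Row 2: Gadget Y ($240.03, qty 83)
  Row 3: Widget A ($369.67, qty 13)
  Row 4: Part R ($264.21, qty 67)
  Row 5: Part R ($264.21, qty 67) <-- DUPLICATE

Duplicates found: 1
Unique records: 4

1 duplicates, 4 unique


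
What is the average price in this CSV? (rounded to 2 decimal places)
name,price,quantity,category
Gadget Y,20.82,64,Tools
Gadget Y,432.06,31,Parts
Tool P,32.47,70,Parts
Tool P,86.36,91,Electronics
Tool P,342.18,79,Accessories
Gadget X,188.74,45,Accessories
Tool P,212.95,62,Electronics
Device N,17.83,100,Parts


Computing average price:
Values: [20.82, 432.06, 32.47, 86.36, 342.18, 188.74, 212.95, 17.83]
Sum = 1333.41
Count = 8
Average = 1333.41/8 = 166.67625 exactly -> 166.68 (rounded half-up to 2 decimal places)

166.68


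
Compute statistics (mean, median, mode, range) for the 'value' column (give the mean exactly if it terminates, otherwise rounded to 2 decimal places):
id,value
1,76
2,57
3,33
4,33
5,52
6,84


Data: [76, 57, 33, 33, 52, 84]
Count: 6
Sum: 335
Mean: 335/6 ≈ 55.83 (rounded to 2 decimal places)
Sorted: [33, 33, 52, 57, 76, 84]
Median: 54.5
Mode: 33 (2 times)
Range: 84 - 33 = 51
Min: 33, Max: 84

mean≈55.83, median=54.5, mode=33, range=51


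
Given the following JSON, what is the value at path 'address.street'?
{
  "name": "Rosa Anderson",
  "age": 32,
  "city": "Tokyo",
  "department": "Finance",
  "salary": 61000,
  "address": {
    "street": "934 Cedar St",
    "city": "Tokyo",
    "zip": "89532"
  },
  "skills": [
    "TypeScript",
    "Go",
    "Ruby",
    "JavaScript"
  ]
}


Query: address.street
Path: address -> street
Value: 934 Cedar St

934 Cedar St


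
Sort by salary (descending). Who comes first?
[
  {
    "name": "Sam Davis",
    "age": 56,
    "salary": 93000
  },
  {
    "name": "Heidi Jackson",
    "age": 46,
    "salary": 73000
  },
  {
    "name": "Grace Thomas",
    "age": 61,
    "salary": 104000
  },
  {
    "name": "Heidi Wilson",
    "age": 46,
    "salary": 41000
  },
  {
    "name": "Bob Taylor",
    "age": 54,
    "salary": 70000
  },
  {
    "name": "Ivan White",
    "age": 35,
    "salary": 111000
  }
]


Sort by: salary (descending)

Sorted order:
  1. Ivan White (salary = 111000)
  2. Grace Thomas (salary = 104000)
  3. Sam Davis (salary = 93000)
  4. Heidi Jackson (salary = 73000)
  5. Bob Taylor (salary = 70000)
  6. Heidi Wilson (salary = 41000)

First: Ivan White

Ivan White


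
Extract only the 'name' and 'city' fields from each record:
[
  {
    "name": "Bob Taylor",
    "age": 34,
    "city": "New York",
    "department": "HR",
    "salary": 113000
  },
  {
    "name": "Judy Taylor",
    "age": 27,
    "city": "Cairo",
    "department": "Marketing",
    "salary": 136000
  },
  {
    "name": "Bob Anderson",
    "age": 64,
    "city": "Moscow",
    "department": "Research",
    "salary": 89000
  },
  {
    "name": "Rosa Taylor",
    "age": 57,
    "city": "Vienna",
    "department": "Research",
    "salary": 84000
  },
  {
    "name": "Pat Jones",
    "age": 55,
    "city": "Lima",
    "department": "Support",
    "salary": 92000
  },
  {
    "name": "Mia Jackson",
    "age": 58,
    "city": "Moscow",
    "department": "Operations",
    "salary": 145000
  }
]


Original: 6 records with fields: name, age, city, department, salary
Keep: ['name', 'city']
Drop: ['age', 'department', 'salary']
Result: 6 records, 2 fields each

[
  {
    "name": "Bob Taylor",
    "city": "New York"
  },
  {
    "name": "Judy Taylor",
    "city": "Cairo"
  },
  {
    "name": "Bob Anderson",
    "city": "Moscow"
  },
  {
    "name": "Rosa Taylor",
    "city": "Vienna"
  },
  {
    "name": "Pat Jones",
    "city": "Lima"
  },
  {
    "name": "Mia Jackson",
    "city": "Moscow"
  }
]


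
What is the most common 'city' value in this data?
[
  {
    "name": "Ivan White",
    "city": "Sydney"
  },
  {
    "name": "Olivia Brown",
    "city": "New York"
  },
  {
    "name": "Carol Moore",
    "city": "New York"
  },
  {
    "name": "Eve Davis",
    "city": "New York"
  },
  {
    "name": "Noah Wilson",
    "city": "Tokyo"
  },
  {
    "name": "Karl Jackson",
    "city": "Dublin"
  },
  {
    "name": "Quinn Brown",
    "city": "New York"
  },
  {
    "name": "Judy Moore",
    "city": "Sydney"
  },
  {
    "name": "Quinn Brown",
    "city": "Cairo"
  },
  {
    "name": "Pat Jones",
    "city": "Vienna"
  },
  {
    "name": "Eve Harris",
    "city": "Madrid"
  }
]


Counting 'city' values across 11 records:

  New York: 4 ####
  Sydney: 2 ##
  Tokyo: 1 #
  Dublin: 1 #
  Cairo: 1 #
  Vienna: 1 #
  Madrid: 1 #

Most common: New York (4 times)

New York (4 times)


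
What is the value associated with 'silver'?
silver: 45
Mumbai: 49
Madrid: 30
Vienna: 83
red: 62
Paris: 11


Looking up key 'silver'
Value: 45

45


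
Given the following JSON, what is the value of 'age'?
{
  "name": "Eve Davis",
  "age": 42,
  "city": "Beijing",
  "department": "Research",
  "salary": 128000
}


Looking up field 'age'
Value: 42

42


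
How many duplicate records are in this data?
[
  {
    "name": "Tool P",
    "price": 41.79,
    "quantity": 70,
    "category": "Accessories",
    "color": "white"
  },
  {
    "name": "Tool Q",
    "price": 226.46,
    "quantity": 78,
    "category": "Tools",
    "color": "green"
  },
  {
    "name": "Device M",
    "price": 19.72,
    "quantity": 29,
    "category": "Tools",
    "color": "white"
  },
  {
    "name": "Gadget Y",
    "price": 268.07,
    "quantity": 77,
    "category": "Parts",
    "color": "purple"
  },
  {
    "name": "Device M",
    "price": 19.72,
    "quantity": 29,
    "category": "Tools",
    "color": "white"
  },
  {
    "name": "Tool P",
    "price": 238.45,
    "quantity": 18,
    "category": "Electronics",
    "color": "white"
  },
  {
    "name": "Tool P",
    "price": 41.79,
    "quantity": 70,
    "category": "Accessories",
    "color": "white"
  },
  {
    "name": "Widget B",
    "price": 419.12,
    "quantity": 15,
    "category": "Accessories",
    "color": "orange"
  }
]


Checking 8 records for duplicates:

  Row 1: Tool P ($41.79, qty 70)
  Row 2: Tool Q ($226.46, qty 78)
  Row 3: Device M ($19.72, qty 29)
  Row 4: Gadget Y ($268.07, qty 77)
  Row 5: Device M ($19.72, qty 29) <-- DUPLICATE
  Row 6: Tool P ($238.45, qty 18)
  Row 7: Tool P ($41.79, qty 70) <-- DUPLICATE
  Row 8: Widget B ($419.12, qty 15)

Duplicates found: 2
Unique records: 6

2 duplicates, 6 unique
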